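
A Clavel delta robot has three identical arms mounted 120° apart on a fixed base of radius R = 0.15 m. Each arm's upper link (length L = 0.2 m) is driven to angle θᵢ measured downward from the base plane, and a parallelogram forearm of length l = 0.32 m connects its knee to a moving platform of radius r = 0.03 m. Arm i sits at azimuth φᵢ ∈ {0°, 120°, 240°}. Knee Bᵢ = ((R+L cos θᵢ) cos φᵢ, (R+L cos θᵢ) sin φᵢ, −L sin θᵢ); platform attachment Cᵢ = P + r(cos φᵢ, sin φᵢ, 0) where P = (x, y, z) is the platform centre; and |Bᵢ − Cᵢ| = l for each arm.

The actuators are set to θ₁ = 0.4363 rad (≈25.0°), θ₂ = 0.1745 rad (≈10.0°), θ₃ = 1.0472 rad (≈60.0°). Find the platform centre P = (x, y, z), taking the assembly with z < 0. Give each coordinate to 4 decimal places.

(0.0280, 0.0940, -0.2220)

arm 1 at φ=0.0°: e+L cos θ1 = 0.3013;  S1 = (0.3013, 0.0000, -0.0845)
arm 2 at φ=120.0°: e+L cos θ2 = 0.3170;  S2 = (-0.1585, 0.2745, -0.0347)
S3 = (0.2200·cos240.0°, 0.2200·sin240.0°, -0.1732) = (-0.1100, -0.1905, -0.1732)
eliminate P² terms by subtracting sphere 1 from 2 and 3
plane₁₂: -0.9195x+0.5490y+0.0996z = 0.0038
det = 0.8019;  x = 0.0116+-0.0741z,  y = 0.0262+-0.3055z
sphere 1 gives Az²+Bz+C=0 with A=1.0988, B=0.1959, C=-0.0106;  B²−4AC=0.0852;  roots -0.2220, 0.0436;  negative root z = -0.2220
x = 0.0280, y = 0.0940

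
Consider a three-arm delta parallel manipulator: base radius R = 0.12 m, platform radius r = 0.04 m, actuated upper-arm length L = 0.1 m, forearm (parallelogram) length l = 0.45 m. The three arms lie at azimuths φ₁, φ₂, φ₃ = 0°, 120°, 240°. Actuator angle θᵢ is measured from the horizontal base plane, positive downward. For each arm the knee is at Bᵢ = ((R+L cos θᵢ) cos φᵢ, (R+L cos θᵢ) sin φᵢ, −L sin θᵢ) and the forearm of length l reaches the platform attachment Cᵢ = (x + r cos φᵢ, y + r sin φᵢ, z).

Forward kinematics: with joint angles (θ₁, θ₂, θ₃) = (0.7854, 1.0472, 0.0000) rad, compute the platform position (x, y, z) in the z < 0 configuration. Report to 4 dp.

(-0.0405, -0.1554, -0.4473)

arm 1 at φ=0.0°: (R−r)+L cos θ1 = 0.1507;  O1 = (0.1507, 0.0000, -0.0707)
arm 2 at φ=120.0°: (R−r)+L cos θ2 = 0.1300;  O2 = (-0.0650, 0.1126, -0.0866)
arm 3 at φ=240.0°: (R−r)+L cos θ3 = 0.1800;  O3 = (-0.0900, -0.1559, 0.0000)
|O₂|²−|O₁|² = -0.0033;  |O₃|²−|O₁|² = 0.0047
[-0.4314 0.2252 -0.0318]·P = -0.0033;  [-0.4814 -0.3118 0.1414]·P = 0.0047
Cramer: x(z) = -0.0001+0.0903z;  y(z) = -0.0149+0.3142z
sphere 1 gives Az²+Bz+C=0 with A=1.1069, B=0.1048, C=-0.1745;  B²−4AC=0.7837;  roots -0.4473, 0.3526;  negative root z = -0.4473
x = -0.0405, y = -0.1554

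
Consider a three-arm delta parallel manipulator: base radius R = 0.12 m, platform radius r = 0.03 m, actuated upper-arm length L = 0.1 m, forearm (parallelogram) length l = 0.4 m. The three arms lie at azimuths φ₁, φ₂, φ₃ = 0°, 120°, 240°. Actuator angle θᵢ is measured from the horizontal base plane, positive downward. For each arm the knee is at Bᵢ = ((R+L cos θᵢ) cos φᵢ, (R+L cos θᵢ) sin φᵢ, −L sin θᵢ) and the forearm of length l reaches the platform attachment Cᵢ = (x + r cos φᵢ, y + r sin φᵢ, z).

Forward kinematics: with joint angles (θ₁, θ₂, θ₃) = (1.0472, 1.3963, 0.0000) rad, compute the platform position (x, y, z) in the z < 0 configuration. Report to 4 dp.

(-0.0438, -0.1735, -0.3966)

φ1=0.0°: virtual centre (0.1400, 0.0000, -0.0866), radius l
φ2=120.0°: virtual centre (-0.0537, 0.0930, -0.0985), radius l
φ3=240.0°: virtual centre (-0.0950, -0.1645, 0.0000), radius l
|O₂|²−|O₁|² = -0.0059;  |O₃|²−|O₁|² = 0.0090
[-0.3874 0.1860 -0.0238]·P = -0.0059;  [-0.4700 -0.3291 0.1732]·P = 0.0090
Cramer: x(z) = 0.0012+0.1135z;  y(z) = -0.0291+0.3642z
sphere 1 gives Az²+Bz+C=0 with A=1.1455, B=0.1205, C=-0.1324;  B²−4AC=0.6212;  roots -0.3966, 0.2914;  negative root z = -0.3966
x = -0.0438, y = -0.1735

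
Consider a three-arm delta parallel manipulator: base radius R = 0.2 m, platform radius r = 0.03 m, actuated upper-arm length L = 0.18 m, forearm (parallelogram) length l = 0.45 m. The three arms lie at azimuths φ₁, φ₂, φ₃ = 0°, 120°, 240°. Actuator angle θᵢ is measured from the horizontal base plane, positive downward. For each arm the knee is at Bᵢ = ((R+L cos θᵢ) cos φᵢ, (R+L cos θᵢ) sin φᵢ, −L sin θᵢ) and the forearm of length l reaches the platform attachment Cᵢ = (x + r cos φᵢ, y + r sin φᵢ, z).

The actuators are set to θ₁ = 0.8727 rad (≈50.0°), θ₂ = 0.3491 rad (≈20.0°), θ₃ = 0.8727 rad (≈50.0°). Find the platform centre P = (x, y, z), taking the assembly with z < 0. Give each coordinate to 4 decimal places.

(-0.0438, 0.0759, -0.4348)

φ1=0.0°: virtual centre (0.2857, 0.0000, -0.1379), radius l
S2 = (0.3391·cos120.0°, 0.3391·sin120.0°, -0.0616) = (-0.1696, 0.2937, -0.0616)
S3 = (0.2857·cos240.0°, 0.2857·sin240.0°, -0.1379) = (-0.1428, -0.2474, -0.1379)
eliminate P² terms by subtracting sphere 1 from 2 and 3
[-0.9105 0.5874 0.1526]·P = 0.0182;  [-0.8571 -0.4948 0.0000]·P = 0.0000
det = 0.9540;  x = -0.0094+0.0792z,  y = 0.0163+-0.1371z
quadratic in z: (1.0251)z²+(0.2246)z+(-0.0961)=0, √Δ=0.6668 → z ∈ {-0.4348, 0.2157}; z = -0.4348 (taking z<0)
x = -0.0438, y = 0.0759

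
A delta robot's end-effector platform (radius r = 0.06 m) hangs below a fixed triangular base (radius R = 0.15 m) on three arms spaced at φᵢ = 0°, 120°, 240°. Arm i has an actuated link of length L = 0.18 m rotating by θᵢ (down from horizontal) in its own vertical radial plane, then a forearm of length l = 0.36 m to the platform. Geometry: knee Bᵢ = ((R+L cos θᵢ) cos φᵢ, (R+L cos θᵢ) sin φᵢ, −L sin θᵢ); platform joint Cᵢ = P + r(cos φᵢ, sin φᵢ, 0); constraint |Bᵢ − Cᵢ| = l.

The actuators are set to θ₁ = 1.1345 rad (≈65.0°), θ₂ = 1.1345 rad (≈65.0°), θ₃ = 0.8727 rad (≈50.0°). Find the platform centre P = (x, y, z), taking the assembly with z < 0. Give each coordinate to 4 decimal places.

arm 1 at φ=0.0°: ρ1 = 0.1661;  S1 = (0.1661, 0.0000, -0.1631)
arm 2 at φ=120.0°: ρ2 = 0.1661;  S2 = (-0.0830, 0.1438, -0.1631)
φ3=240.0°: virtual centre (-0.1028, -0.1781, -0.1379), radius l
subtract pairs → two planes through P
linear system: -0.4982x+0.2876y = 0.0000−0.0000z; -0.5378x+-0.3563y = 0.0071−0.0505z
Cramer: x(z) = -0.0062+0.0437z;  y(z) = -0.0107+0.0757z
quadratic in z: (1.0076)z²+(0.3096)z+(-0.0732)=0, √Δ=0.6252 → z ∈ {-0.4639, 0.1566}; z = -0.4639 (taking z<0)
x = -0.0265, y = -0.0458

(-0.0265, -0.0458, -0.4639)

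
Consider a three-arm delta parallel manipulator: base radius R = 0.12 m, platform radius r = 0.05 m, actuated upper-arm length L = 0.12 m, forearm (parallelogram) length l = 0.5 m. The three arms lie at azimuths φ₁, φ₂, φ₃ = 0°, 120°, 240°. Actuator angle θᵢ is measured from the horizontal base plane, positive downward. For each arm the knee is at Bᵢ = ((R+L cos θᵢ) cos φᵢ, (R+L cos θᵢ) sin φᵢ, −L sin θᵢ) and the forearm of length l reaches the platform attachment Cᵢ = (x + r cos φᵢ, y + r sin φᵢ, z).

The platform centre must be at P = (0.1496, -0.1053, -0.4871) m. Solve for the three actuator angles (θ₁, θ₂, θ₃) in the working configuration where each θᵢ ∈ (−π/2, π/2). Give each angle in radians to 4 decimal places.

rotate P by −φ1: (0.1496, -0.1053, -0.4871)
  e−x'=-0.0796;  (l²−L²−(e−x')²−y'²−z²)/2L = -0.0795
  γ=atan2(-0.4871,-0.0796)=-1.7328;  ψ=arccos(-0.1612)=1.7327;  θ1=γ+ψ≈-0.0001
rotate P by −φ2: (-0.1660, -0.0769, -0.4871)
  A cos θ + B sin θ = C:  0.2360·cos θ + -0.4871·sin θ = -0.2636
  √(A²+B²)=0.5413;  θ2 = -1.1196+2.0795 ≈ 0.9599
φ3=240.0° → target in arm frame (0.0164, 0.1822)
  e−x'=0.0536;  (l²−L²−(e−x')²−y'²−z²)/2L = -0.1572
  γ=atan2(-0.4871,0.0536)=-1.4612;  ψ=arccos(-0.3209)=1.8975;  θ3=γ+ψ≈0.4363

θ₁ = -0.0001, θ₂ = 0.9599, θ₃ = 0.4363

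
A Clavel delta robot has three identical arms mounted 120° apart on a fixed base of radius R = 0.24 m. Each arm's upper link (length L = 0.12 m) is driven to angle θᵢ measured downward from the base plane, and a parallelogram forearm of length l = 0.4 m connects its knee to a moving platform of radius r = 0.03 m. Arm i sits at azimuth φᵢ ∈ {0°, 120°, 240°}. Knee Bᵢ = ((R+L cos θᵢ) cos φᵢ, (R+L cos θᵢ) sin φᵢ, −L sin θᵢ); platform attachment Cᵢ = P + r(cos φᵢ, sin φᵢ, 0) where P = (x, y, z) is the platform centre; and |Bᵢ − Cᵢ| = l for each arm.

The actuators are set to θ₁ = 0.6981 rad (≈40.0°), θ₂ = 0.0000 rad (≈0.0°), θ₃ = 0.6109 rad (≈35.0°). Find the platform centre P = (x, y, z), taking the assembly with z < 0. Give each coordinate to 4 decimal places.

centre 1 = (0.3019·cos0.0°, 0.3019·sin0.0°, -0.0771) = (0.3019, 0.0000, -0.0771)
arm 2 at φ=120.0°: ρ2 = 0.3300;  centre 2 = (-0.1650, 0.2858, 0.0000)
centre 3 = (0.3083·cos240.0°, 0.3083·sin240.0°, -0.0688) = (-0.1541, -0.2670, -0.0688)
subtract pairs → two planes through P
linear system: -0.9339x+0.5716y = 0.0118−0.1543z; -0.9122x+-0.5340y = 0.0027−0.0166z
Cramer: x(z) = -0.0077+0.0901z;  y(z) = 0.0081-0.1228z
into |P−centre ₁|² = l²: 1.0232z² + 0.0965z + -0.0581 = 0;  Δ = 0.2472;  z = -0.2901 or 0.1958 → z<0 root = -0.2901
x = -0.0338, y = 0.0437

(-0.0338, 0.0437, -0.2901)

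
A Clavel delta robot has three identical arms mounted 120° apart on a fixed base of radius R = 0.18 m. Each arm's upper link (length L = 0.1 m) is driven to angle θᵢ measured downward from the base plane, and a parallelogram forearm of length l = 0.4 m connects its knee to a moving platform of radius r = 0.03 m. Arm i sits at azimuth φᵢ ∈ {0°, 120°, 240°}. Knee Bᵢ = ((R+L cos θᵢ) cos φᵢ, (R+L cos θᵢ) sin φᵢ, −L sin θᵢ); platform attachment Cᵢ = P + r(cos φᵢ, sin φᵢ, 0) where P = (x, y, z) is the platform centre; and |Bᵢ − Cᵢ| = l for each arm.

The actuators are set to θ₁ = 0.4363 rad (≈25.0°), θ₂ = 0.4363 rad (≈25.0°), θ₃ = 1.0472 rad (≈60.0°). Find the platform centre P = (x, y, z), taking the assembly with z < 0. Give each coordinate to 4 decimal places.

φ1=0.0°: virtual centre (0.2406, 0.0000, -0.0423), radius l
arm 2 at φ=120.0°: e+L cos θ2 = 0.2406;  O2 = (-0.1203, 0.2084, -0.0423)
φ3=240.0°: virtual centre (-0.1000, -0.1732, -0.0866), radius l
|O₂|²−|O₁|² = 0.0000;  |O₃|²−|O₁|² = -0.0122
plane₁₂: -0.7219x+0.4168y+0.0000z = 0.0000
Cramer: x(z) = 0.0095-0.0692z;  y(z) = 0.0165-0.1199z
sphere 1 gives Az²+Bz+C=0 with A=1.0192, B=0.1126, C=-0.1045;  B²−4AC=0.4388;  roots -0.3802, 0.2698;  negative root z = -0.3802
x = 0.0358, y = 0.0621

(0.0358, 0.0621, -0.3802)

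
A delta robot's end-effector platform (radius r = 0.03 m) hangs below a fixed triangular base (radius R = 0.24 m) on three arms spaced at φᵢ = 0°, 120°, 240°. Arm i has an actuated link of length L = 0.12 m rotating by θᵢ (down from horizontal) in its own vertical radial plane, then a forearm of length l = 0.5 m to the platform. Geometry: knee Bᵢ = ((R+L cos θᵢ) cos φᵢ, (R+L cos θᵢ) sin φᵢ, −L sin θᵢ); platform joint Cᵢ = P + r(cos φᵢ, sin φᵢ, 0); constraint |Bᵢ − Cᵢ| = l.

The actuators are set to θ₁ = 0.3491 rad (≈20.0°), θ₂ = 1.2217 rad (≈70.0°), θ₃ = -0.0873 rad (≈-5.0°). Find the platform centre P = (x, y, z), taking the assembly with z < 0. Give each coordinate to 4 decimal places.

(0.0339, -0.1395, -0.4246)

O1 = (0.3228·cos0.0°, 0.3228·sin0.0°, -0.0410) = (0.3228, 0.0000, -0.0410)
O2 = (0.2510·cos120.0°, 0.2510·sin120.0°, -0.1128) = (-0.1255, 0.2174, -0.1128)
φ3=240.0°: virtual centre (-0.1648, -0.2854, 0.0105), radius l
subtract pairs → two planes through P
plane₁₂: -0.8966x+0.4348y+-0.1434z = -0.0301
det = 0.9357;  x = 0.0170+-0.0396z,  y = -0.0341+0.2482z
sphere 1 gives Az²+Bz+C=0 with A=1.0632, B=0.0894, C=-0.1537;  B²−4AC=0.6616;  roots -0.4246, 0.3405;  negative root z = -0.4246
x = 0.0339, y = -0.1395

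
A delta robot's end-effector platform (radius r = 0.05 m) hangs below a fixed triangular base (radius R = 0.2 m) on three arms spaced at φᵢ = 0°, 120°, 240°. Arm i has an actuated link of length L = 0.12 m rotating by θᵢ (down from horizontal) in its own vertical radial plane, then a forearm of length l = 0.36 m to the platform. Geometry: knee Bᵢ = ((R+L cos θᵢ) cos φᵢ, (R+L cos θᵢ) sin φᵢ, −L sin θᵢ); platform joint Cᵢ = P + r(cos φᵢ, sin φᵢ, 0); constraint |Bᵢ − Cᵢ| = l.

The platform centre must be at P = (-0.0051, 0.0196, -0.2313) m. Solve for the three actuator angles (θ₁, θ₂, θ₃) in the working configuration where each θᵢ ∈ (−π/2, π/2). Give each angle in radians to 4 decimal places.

θ₁ = -0.0007, θ₂ = -0.2625, θ₃ = 0.0874

rotate P by −φ1: (-0.0051, 0.0196, -0.2313)
  A=0.1551, B=-0.2313, C=(l²−L²−A²−y'²−z²)/(2L)=0.1553
  √(A²+B²)=0.2785;  θ1 = -0.9801+0.9795 ≈ -0.0007
φ2=120.0° → target in arm frame (0.0195, -0.0054)
  A cos θ + B sin θ = C:  0.1305·cos θ + -0.2313·sin θ = 0.1860
  γ=atan2(-0.2313,0.1305)=-1.0572;  ψ=arccos(0.7005)=0.7947;  θ2=γ+ψ≈-0.2625
φ3=240.0° → target in arm frame (-0.0144, -0.0142)
  e−x'=0.1644;  (l²−L²−(e−x')²−y'²−z²)/2L = 0.1436
  θ3 = atan2(B,A) + arccos(C/0.2838) = 0.0874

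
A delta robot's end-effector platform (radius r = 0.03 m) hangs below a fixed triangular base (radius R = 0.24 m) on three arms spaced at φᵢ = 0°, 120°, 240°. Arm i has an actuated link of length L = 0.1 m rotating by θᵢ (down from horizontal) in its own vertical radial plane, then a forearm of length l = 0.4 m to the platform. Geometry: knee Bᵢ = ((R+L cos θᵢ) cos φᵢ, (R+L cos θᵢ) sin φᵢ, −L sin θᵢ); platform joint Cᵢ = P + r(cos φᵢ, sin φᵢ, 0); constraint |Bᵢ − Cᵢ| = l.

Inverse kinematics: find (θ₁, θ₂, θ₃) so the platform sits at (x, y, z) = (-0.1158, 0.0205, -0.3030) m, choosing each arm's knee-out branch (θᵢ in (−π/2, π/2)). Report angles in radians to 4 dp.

arm 1 (φ=0.0°): x'=-0.1158, y'=0.0205
  A cos θ + B sin θ = C:  0.3258·cos θ + -0.3030·sin θ = -0.2419
  θ1 = atan2(B,A) + arccos(C/0.4449) = 1.3964
φ2=120.0° → target in arm frame (0.0757, 0.0900)
  e−x'=0.1343;  (l²−L²−(e−x')²−y'²−z²)/2L = 0.1602
  γ=atan2(-0.3030,0.1343)=-1.1535;  ψ=arccos(0.4833)=1.0664;  θ2=γ+ψ≈-0.0870
φ3=240.0° → target in arm frame (0.0401, -0.1105)
  A=0.1699, B=-0.3030, C=(l²−L²−A²−y'²−z²)/(2L)=0.0856
  θ3 = atan2(B,A) + arccos(C/0.3474) = 0.2619

θ₁ = 1.3964, θ₂ = -0.0870, θ₃ = 0.2619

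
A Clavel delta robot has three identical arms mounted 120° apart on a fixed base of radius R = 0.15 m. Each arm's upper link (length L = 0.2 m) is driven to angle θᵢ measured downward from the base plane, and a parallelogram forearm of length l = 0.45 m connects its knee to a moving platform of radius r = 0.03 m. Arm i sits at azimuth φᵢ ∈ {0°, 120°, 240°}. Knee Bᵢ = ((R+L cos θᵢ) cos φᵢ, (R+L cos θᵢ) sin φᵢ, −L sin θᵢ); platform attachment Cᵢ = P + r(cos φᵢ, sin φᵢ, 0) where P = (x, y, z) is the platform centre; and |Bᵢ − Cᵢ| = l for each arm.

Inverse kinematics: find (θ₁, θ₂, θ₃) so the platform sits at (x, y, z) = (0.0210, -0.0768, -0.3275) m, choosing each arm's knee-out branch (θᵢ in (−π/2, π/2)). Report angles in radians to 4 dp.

rotate P by −φ1: (0.0210, -0.0768, -0.3275)
  A=0.0990, B=-0.3275, C=(l²−L²−A²−y'²−z²)/(2L)=0.0989
  γ=atan2(-0.3275,0.0990)=-1.2772;  ψ=arccos(0.2890)=1.2777;  θ1=γ+ψ≈0.0004
arm 2 (φ=120.0°): x'=-0.0770, y'=0.0202
  A cos θ + B sin θ = C:  0.1970·cos θ + -0.3275·sin θ = 0.0401
  θ2 = atan2(B,A) + arccos(C/0.3822) = 0.4366
rotate P by −φ3: (0.0560, 0.0566, -0.3275)
  e−x'=0.0640;  (l²−L²−(e−x')²−y'²−z²)/2L = 0.1199
  √(A²+B²)=0.3337;  θ3 = -1.3778+1.2034 ≈ -0.1745

θ₁ = 0.0004, θ₂ = 0.4366, θ₃ = -0.1745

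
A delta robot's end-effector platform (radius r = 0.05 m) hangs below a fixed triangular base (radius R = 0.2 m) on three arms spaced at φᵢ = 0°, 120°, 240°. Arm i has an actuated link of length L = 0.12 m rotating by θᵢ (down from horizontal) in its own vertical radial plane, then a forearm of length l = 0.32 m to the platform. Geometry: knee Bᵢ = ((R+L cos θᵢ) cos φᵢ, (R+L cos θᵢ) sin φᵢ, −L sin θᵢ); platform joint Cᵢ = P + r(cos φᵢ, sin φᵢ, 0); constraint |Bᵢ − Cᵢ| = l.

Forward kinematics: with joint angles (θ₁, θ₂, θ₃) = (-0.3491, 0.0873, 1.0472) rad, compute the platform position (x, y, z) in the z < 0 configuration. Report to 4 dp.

arm 1 at φ=0.0°: (R−r)+L cos θ1 = 0.2628;  S1 = (0.2628, 0.0000, 0.0410)
arm 2 at φ=120.0°: (R−r)+L cos θ2 = 0.2695;  S2 = (-0.1348, 0.2334, -0.0105)
S3 = (0.2100·cos240.0°, 0.2100·sin240.0°, -0.1039) = (-0.1050, -0.1819, -0.1039)
subtract pairs → two planes through P
linear system: -0.7951x+0.4669y = 0.0020−-0.1030z; -0.7355x+-0.3637y = -0.0158−-0.2899z
det = 0.6326;  x = 0.0105+-0.2732z,  y = 0.0223+-0.2446z
quadratic in z: (1.1345)z²+(0.0449)z+(-0.0366)=0, √Δ=0.4099 → z ∈ {-0.2004, 0.1609}; z = -0.2004 (taking z<0)
x = 0.0653, y = 0.0713

(0.0653, 0.0713, -0.2004)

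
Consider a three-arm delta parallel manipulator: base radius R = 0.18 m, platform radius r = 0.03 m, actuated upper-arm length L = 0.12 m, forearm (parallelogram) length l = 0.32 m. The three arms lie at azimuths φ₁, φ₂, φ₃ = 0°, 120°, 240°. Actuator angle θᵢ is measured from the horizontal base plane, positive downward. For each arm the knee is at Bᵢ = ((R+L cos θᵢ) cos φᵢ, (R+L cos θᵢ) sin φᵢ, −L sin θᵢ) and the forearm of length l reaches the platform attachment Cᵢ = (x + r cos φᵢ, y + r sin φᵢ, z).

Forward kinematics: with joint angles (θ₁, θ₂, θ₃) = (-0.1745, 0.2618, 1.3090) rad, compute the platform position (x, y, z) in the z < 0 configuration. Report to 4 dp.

arm 1 at φ=0.0°: (R−r)+L cos θ1 = 0.2682;  centre 1 = (0.2682, 0.0000, 0.0208)
φ2=120.0°: virtual centre (-0.1330, 0.2303, -0.0311), radius l
arm 3 at φ=240.0°: (R−r)+L cos θ3 = 0.1811;  centre 3 = (-0.0905, -0.1568, -0.1159)
subtract pairs → two planes through P
plane₁₂: -0.8023x+0.4606y+-0.1038z = -0.0007
det = 0.5820;  x = 0.0210+-0.2723z,  y = 0.0352+-0.2491z
into |P−centre ₁|² = l²: 1.1362z² + 0.0754z + -0.0397 = 0;  Δ = 0.1859;  z = -0.2229 or 0.1566 → z<0 root = -0.2229
x = 0.0818, y = 0.0907

(0.0818, 0.0907, -0.2229)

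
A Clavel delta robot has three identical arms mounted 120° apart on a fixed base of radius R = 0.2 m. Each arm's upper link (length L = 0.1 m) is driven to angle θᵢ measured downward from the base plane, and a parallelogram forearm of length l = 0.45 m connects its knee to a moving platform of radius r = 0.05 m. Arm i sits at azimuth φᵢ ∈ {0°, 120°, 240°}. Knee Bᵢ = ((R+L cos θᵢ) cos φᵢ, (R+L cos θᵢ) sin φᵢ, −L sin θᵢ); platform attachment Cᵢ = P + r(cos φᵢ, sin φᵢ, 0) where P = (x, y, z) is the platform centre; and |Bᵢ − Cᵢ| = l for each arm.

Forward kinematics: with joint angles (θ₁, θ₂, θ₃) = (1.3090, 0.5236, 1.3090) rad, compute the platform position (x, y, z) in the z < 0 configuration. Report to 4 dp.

φ1=0.0°: virtual centre (0.1759, 0.0000, -0.0966), radius l
S2 = (0.2366·cos120.0°, 0.2366·sin120.0°, -0.0500) = (-0.1183, 0.2049, -0.0500)
arm 3 at φ=240.0°: ρ3 = 0.1759;  S3 = (-0.0879, -0.1523, -0.0966)
|S₂|²−|S₁|² = 0.0182;  |S₃|²−|S₁|² = 0.0000
linear system: -0.5884x+0.4098y = 0.0182−0.0932z; -0.5276x+-0.3046y = 0.0000−0.0000z
Cramer: x(z) = -0.0140+0.0718z;  y(z) = 0.0243-0.1243z
quadratic in z: (1.0206)z²+(0.1599)z+(-0.1565)=0, √Δ=0.8152 → z ∈ {-0.4777, 0.3210}; z = -0.4777 (taking z<0)
x = -0.0483, y = 0.0837

(-0.0483, 0.0837, -0.4777)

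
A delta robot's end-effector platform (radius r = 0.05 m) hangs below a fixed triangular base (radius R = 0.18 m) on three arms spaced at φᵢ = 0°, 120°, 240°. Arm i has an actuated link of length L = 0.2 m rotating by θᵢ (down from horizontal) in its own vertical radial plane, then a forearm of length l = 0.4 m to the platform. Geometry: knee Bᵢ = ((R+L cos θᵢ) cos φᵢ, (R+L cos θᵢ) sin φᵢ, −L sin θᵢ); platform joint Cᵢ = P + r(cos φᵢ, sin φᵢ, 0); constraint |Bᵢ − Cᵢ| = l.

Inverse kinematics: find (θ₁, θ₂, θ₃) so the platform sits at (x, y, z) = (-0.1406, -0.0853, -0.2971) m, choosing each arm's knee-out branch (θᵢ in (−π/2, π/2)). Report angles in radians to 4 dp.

θ₁ = 1.0470, θ₂ = 0.5235, θ₃ = -0.2617

arm 1 (φ=0.0°): x'=-0.1406, y'=-0.0853
  A cos θ + B sin θ = C:  0.2706·cos θ + -0.2971·sin θ = -0.1219
  γ=atan2(-0.2971,0.2706)=-0.8320;  ψ=arccos(-0.3034)=1.8790;  θ1=γ+ψ≈1.0470
arm 2 (φ=120.0°): x'=-0.0036, y'=0.1644
  A cos θ + B sin θ = C:  0.1336·cos θ + -0.2971·sin θ = -0.0329
  √(A²+B²)=0.3257;  θ2 = -1.1483+1.6718 ≈ 0.5235
rotate P by −φ3: (0.1442, -0.0791, -0.2971)
  A cos θ + B sin θ = C:  -0.0142·cos θ + -0.2971·sin θ = 0.0632
  √(A²+B²)=0.2974;  θ3 = -1.6185+1.3568 ≈ -0.2617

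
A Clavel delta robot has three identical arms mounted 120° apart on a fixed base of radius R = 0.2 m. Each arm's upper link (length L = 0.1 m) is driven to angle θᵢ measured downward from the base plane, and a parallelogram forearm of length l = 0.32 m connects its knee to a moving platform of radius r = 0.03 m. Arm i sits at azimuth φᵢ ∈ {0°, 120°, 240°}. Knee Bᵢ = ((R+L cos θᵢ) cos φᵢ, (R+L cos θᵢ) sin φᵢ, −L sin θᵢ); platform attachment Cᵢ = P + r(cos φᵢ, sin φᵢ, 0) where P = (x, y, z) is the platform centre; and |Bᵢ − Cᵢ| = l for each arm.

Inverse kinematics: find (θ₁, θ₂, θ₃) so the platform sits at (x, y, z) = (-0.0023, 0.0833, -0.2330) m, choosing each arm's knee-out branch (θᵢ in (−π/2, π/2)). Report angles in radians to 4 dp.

θ₁ = 0.6111, θ₂ = -0.1756, θ₃ = 1.1345

rotate P by −φ1: (-0.0023, 0.0833, -0.2330)
  A=0.1723, B=-0.2330, C=(l²−L²−A²−y'²−z²)/(2L)=0.0074
  √(A²+B²)=0.2898;  θ1 = -0.9341+1.5452 ≈ 0.6111
rotate P by −φ2: (0.0733, -0.0397, -0.2330)
  A=0.0967, B=-0.2330, C=(l²−L²−A²−y'²−z²)/(2L)=0.1359
  γ=atan2(-0.2330,0.0967)=-1.1774;  ψ=arccos(0.5388)=1.0018;  θ2=γ+ψ≈-0.1756
φ3=240.0° → target in arm frame (-0.0710, -0.0436)
  A=0.2410, B=-0.2330, C=(l²−L²−A²−y'²−z²)/(2L)=-0.1093
  θ3 = atan2(B,A) + arccos(C/0.3352) = 1.1345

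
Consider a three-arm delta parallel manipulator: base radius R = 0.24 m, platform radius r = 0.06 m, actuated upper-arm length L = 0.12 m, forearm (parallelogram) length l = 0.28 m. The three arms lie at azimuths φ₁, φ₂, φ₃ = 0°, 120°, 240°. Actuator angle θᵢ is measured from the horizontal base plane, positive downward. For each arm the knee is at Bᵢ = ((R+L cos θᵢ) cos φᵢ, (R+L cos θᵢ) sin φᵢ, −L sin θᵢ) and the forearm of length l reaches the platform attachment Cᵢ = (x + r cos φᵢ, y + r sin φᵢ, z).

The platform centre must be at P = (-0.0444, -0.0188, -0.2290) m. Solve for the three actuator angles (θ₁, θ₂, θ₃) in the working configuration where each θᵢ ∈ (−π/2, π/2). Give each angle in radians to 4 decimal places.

rotate P by −φ1: (-0.0444, -0.0188, -0.2290)
  e−x'=0.2244;  (l²−L²−(e−x')²−y'²−z²)/2L = -0.1631
  √(A²+B²)=0.3206;  θ1 = -0.7955+2.1046 ≈ 1.3090
arm 2 (φ=120.0°): x'=0.0059, y'=0.0479
  e−x'=0.1741;  (l²−L²−(e−x')²−y'²−z²)/2L = -0.0876
  √(A²+B²)=0.2877;  θ2 = -0.9208+1.8804 ≈ 0.9596
arm 3 (φ=240.0°): x'=0.0385, y'=-0.0291
  e−x'=0.1415;  (l²−L²−(e−x')²−y'²−z²)/2L = -0.0388
  γ=atan2(-0.2290,0.1415)=-1.0173;  ψ=arccos(-0.1441)=1.7154;  θ3=γ+ψ≈0.6982

θ₁ = 1.3090, θ₂ = 0.9596, θ₃ = 0.6982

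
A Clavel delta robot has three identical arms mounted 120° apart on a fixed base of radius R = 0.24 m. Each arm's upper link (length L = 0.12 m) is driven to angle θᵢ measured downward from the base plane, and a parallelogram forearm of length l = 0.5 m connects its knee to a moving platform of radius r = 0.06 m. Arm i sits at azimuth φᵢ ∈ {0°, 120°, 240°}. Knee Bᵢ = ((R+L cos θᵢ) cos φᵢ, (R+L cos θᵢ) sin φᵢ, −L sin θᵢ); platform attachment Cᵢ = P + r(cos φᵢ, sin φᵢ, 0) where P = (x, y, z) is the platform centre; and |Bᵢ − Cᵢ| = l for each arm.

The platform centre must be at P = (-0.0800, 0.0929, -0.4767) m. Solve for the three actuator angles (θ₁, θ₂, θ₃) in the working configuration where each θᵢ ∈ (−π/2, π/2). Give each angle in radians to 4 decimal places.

θ₁ = 1.0471, θ₂ = 0.0871, θ₃ = 0.8727

φ1=0.0° → target in arm frame (-0.0800, 0.0929)
  A cos θ + B sin θ = C:  0.2600·cos θ + -0.4767·sin θ = -0.2828
  θ1 = atan2(B,A) + arccos(C/0.5430) = 1.0471
arm 2 (φ=120.0°): x'=0.1205, y'=0.0228
  e−x'=0.0595;  (l²−L²−(e−x')²−y'²−z²)/2L = 0.0179
  γ=atan2(-0.4767,0.0595)=-1.4465;  ψ=arccos(0.0372)=1.5336;  θ2=γ+ψ≈0.0871
arm 3 (φ=240.0°): x'=-0.0405, y'=-0.1157
  A=0.2205, B=-0.4767, C=(l²−L²−A²−y'²−z²)/(2L)=-0.2235
  √(A²+B²)=0.5252;  θ3 = -1.1376+2.0103 ≈ 0.8727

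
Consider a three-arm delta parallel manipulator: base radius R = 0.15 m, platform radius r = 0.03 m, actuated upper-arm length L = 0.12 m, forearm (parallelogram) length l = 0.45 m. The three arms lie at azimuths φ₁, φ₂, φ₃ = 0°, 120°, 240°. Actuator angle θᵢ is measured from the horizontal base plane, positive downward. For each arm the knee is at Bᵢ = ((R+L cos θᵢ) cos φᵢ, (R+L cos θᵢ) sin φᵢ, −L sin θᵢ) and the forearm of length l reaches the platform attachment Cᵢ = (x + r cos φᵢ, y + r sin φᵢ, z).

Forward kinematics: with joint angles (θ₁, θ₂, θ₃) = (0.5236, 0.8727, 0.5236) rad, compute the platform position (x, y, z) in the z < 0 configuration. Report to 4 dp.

(0.0291, -0.0504, -0.4625)

φ1=0.0°: virtual centre (0.2239, 0.0000, -0.0600), radius l
φ2=120.0°: virtual centre (-0.0986, 0.1707, -0.0919), radius l
φ3=240.0°: virtual centre (-0.1120, -0.1939, -0.0600), radius l
|centre ₂|²−|centre ₁|² = -0.0064;  |centre ₃|²−|centre ₁|² = 0.0000
linear system: -0.6450x+0.3414y = -0.0064−-0.0639z; -0.6718x+-0.3878y = 0.0000−0.0000z
det = 0.4795;  x = 0.0052+-0.0516z,  y = -0.0090+0.0895z
into |P−centre ₁|² = l²: 1.0107z² + 0.1410z + -0.1510 = 0;  Δ = 0.6302;  z = -0.4625 or 0.3230 → z<0 root = -0.4625
x = 0.0291, y = -0.0504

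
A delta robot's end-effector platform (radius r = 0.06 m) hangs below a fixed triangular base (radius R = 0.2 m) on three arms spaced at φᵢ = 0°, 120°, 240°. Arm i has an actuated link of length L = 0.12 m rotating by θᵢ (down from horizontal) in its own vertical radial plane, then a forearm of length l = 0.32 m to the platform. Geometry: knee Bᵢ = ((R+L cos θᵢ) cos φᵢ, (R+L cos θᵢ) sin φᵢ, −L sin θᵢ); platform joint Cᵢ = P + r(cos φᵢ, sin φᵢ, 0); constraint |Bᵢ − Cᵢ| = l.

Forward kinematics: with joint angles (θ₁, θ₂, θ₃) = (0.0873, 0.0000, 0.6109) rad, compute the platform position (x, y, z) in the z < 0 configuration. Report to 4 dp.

S1 = (0.2595·cos0.0°, 0.2595·sin0.0°, -0.0105) = (0.2595, 0.0000, -0.0105)
φ2=120.0°: virtual centre (-0.1300, 0.2252, 0.0000), radius l
φ3=240.0°: virtual centre (-0.1191, -0.2064, -0.0688), radius l
subtract pairs → two planes through P
[-0.7791 0.4503 0.0209]·P = 0.0001;  [-0.7574 -0.4127 -0.1167]·P = -0.0059
Cramer: x(z) = 0.0040-0.0663z;  y(z) = 0.0071-0.1612z
into |P−S₁|² = l²: 1.0304z² + 0.0525z + -0.0369 = 0;  Δ = 0.1549;  z = -0.2165 or 0.1655 → z<0 root = -0.2165
x = 0.0183, y = 0.0420

(0.0183, 0.0420, -0.2165)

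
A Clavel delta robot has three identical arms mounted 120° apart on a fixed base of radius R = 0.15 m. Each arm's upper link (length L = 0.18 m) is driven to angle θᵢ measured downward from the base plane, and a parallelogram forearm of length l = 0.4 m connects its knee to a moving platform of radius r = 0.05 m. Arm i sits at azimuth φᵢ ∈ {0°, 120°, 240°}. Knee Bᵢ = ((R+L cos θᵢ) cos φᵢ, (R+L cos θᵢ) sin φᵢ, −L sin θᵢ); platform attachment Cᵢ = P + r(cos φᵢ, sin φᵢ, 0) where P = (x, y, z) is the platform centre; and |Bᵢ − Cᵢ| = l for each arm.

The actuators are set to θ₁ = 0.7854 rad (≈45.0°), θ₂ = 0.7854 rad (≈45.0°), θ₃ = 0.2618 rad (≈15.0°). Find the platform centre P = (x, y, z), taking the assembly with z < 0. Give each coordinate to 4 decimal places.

(-0.0482, -0.0835, -0.4050)

arm 1 at φ=0.0°: (R−r)+L cos θ1 = 0.2273;  O1 = (0.2273, 0.0000, -0.1273)
arm 2 at φ=120.0°: (R−r)+L cos θ2 = 0.2273;  O2 = (-0.1136, 0.1968, -0.1273)
O3 = (0.2739·cos240.0°, 0.2739·sin240.0°, -0.0466) = (-0.1369, -0.2372, -0.0466)
eliminate P² terms by subtracting sphere 1 from 2 and 3
linear system: -0.6818x+0.3937y = 0.0000−0.0000z; -0.7284x+-0.4744y = 0.0093−0.1614z
det = 0.6102;  x = -0.0060+0.1041z,  y = -0.0104+0.1803z
sphere 1 gives Az²+Bz+C=0 with A=1.0434, B=0.2022, C=-0.0893;  B²−4AC=0.4134;  roots -0.4050, 0.2112;  negative root z = -0.4050
x = -0.0482, y = -0.0835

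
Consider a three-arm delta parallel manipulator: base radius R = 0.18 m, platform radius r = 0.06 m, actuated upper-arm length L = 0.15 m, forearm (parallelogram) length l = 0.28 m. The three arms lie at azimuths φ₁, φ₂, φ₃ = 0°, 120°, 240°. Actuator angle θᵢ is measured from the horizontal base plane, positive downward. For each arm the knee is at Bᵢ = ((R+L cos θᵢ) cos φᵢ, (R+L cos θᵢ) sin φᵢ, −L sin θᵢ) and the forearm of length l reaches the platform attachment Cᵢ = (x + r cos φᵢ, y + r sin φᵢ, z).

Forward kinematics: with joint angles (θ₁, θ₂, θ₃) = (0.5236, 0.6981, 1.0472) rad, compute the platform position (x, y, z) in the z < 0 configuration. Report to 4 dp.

(0.0411, 0.0382, -0.2576)

φ1=0.0°: virtual centre (0.2499, 0.0000, -0.0750), radius l
O2 = (0.2349·cos120.0°, 0.2349·sin120.0°, -0.0964) = (-0.1175, 0.2034, -0.0964)
φ3=240.0°: virtual centre (-0.0975, -0.1689, -0.1299), radius l
eliminate P² terms by subtracting sphere 1 from 2 and 3
linear system: -0.7347x+0.4069y = -0.0036−-0.0428z; -0.6948x+-0.3377y = -0.0132−-0.1098z
det = 0.5309;  x = 0.0124+-0.1114z,  y = 0.0135+-0.0959z
quadratic in z: (1.0216)z²+(0.2003)z+(-0.0162)=0, √Δ=0.3260 → z ∈ {-0.2576, 0.0615}; z = -0.2576 (taking z<0)
x = 0.0411, y = 0.0382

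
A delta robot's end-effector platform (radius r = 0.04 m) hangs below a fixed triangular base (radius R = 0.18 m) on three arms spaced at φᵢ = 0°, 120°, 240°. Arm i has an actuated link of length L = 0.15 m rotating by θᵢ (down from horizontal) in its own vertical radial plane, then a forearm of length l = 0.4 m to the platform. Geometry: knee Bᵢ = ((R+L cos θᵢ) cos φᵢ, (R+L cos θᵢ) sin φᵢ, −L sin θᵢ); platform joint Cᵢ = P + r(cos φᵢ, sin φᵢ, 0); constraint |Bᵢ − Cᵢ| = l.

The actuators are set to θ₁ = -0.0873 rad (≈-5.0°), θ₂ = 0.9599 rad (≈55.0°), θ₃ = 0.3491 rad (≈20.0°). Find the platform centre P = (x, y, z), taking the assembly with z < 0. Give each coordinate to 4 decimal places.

φ1=0.0°: virtual centre (0.2894, 0.0000, 0.0131), radius l
centre 2 = (0.2260·cos120.0°, 0.2260·sin120.0°, -0.1229) = (-0.1130, 0.1958, -0.1229)
arm 3 at φ=240.0°: (R−r)+L cos θ3 = 0.2810;  centre 3 = (-0.1405, -0.2433, -0.0513)
subtract pairs → two planes through P
plane₁₂: -0.8049x+0.3915y+-0.2719z = -0.0177
det = 0.7283;  x = 0.0131+-0.2509z,  y = -0.0183+0.1787z
into |P−centre ₁|² = l²: 1.0949z² + 0.1059z + -0.0832 = 0;  Δ = 0.3754;  z = -0.3282 or 0.2314 → z<0 root = -0.3282
x = 0.0955, y = -0.0770

(0.0955, -0.0770, -0.3282)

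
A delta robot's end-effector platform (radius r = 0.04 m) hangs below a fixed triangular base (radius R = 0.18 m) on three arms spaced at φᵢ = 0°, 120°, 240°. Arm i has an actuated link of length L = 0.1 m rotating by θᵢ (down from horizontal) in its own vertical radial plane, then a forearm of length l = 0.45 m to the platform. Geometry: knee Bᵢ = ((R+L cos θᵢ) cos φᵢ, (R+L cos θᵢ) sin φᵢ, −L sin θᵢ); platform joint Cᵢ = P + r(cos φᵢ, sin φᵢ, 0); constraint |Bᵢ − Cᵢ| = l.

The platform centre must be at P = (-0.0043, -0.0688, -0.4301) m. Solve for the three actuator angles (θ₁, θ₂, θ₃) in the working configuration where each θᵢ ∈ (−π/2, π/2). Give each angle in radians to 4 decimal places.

rotate P by −φ1: (-0.0043, -0.0688, -0.4301)
  A cos θ + B sin θ = C:  0.1443·cos θ + -0.4301·sin θ = -0.0902
  θ1 = atan2(B,A) + arccos(C/0.4537) = 0.5239
rotate P by −φ2: (-0.0574, 0.0381, -0.4301)
  e−x'=0.1974;  (l²−L²−(e−x')²−y'²−z²)/2L = -0.1646
  γ=atan2(-0.4301,0.1974)=-1.1405;  ψ=arccos(-0.3478)=1.9260;  θ2=γ+ψ≈0.7856
rotate P by −φ3: (0.0617, 0.0307, -0.4301)
  A cos θ + B sin θ = C:  0.0783·cos θ + -0.4301·sin θ = 0.0022
  θ3 = atan2(B,A) + arccos(C/0.4372) = 0.1749

θ₁ = 0.5239, θ₂ = 0.7856, θ₃ = 0.1749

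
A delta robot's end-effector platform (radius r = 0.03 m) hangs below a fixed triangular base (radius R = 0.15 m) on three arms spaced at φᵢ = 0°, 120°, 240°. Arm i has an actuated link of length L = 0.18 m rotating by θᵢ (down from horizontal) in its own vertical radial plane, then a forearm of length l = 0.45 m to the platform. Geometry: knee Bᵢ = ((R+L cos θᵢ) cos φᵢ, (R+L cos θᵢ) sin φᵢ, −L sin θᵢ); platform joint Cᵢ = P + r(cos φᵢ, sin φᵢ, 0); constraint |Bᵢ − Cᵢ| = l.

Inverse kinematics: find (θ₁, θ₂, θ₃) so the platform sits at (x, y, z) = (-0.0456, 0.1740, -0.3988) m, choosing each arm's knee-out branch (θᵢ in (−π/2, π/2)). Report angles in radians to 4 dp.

θ₁ = 0.6983, θ₂ = -0.1743, θ₃ = 0.9598

φ1=0.0° → target in arm frame (-0.0456, 0.1740)
  e−x'=0.1656;  (l²−L²−(e−x')²−y'²−z²)/2L = -0.1296
  γ=atan2(-0.3988,0.1656)=-1.1772;  ψ=arccos(-0.3000)=1.8755;  θ1=γ+ψ≈0.6983
φ2=120.0° → target in arm frame (0.1735, -0.0475)
  e−x'=-0.0535;  (l²−L²−(e−x')²−y'²−z²)/2L = 0.0165
  √(A²+B²)=0.4024;  θ2 = -1.7041+1.5298 ≈ -0.1743
arm 3 (φ=240.0°): x'=-0.1279, y'=-0.1265
  A cos θ + B sin θ = C:  0.2479·cos θ + -0.3988·sin θ = -0.1844
  γ=atan2(-0.3988,0.2479)=-1.0147;  ψ=arccos(-0.3927)=1.9744;  θ3=γ+ψ≈0.9598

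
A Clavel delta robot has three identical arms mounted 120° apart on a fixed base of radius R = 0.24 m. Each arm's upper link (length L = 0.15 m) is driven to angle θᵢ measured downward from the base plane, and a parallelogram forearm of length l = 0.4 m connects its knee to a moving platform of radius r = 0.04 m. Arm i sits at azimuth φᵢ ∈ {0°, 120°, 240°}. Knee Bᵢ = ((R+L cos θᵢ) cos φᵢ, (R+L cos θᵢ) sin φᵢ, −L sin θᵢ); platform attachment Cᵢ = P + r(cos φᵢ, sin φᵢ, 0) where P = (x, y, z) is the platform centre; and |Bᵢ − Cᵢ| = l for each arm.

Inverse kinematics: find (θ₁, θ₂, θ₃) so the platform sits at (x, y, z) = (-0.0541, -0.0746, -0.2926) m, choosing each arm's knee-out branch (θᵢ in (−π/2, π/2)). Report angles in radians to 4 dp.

arm 1 (φ=0.0°): x'=-0.0541, y'=-0.0746
  e−x'=0.2541;  (l²−L²−(e−x')²−y'²−z²)/2L = -0.0608
  γ=atan2(-0.2926,0.2541)=-0.8557;  ψ=arccos(-0.1569)=1.7284;  θ1=γ+ψ≈0.8727
φ2=120.0° → target in arm frame (-0.0376, 0.0842)
  e−x'=0.2376;  (l²−L²−(e−x')²−y'²−z²)/2L = -0.0388
  √(A²+B²)=0.3769;  θ2 = -0.8889+1.6738 ≈ 0.7850
φ3=240.0° → target in arm frame (0.0917, -0.0096)
  e−x'=0.1083;  (l²−L²−(e−x')²−y'²−z²)/2L = 0.1335
  θ3 = atan2(B,A) + arccos(C/0.3120) = -0.0876

θ₁ = 0.8727, θ₂ = 0.7850, θ₃ = -0.0876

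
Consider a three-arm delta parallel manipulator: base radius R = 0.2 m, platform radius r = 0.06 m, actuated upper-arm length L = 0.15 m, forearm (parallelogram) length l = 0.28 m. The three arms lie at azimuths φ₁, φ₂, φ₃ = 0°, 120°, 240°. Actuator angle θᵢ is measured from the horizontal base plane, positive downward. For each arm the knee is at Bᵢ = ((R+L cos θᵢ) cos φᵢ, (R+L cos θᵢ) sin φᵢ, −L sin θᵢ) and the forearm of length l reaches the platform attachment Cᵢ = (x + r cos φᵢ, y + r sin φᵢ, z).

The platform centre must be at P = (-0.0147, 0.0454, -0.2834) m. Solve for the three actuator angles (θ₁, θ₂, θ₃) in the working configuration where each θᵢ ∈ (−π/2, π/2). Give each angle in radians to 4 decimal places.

φ1=0.0° → target in arm frame (-0.0147, 0.0454)
  A=0.1547, B=-0.2834, C=(l²−L²−A²−y'²−z²)/(2L)=-0.1680
  θ1 = atan2(B,A) + arccos(C/0.3229) = 1.0470
φ2=120.0° → target in arm frame (0.0467, -0.0100)
  e−x'=0.0933;  (l²−L²−(e−x')²−y'²−z²)/2L = -0.1108
  θ2 = atan2(B,A) + arccos(C/0.2984) = 0.6984
φ3=240.0° → target in arm frame (-0.0320, -0.0354)
  e−x'=0.1720;  (l²−L²−(e−x')²−y'²−z²)/2L = -0.1841
  √(A²+B²)=0.3315;  θ3 = -1.0254+2.1598 ≈ 1.1344

θ₁ = 1.0470, θ₂ = 0.6984, θ₃ = 1.1344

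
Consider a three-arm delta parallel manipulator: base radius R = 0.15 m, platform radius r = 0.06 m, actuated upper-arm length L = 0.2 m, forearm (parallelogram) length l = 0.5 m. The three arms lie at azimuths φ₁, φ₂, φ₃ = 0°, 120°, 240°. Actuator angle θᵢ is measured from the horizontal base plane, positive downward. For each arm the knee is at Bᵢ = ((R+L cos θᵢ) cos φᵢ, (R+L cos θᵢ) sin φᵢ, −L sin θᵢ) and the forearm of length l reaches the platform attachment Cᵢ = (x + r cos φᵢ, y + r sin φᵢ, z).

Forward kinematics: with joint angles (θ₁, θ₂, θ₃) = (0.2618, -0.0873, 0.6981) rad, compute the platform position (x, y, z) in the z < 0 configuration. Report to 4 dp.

φ1=0.0°: virtual centre (0.2832, 0.0000, -0.0518), radius l
φ2=120.0°: virtual centre (-0.1446, 0.2505, 0.0174), radius l
φ3=240.0°: virtual centre (-0.1216, -0.2106, -0.1286), radius l
subtract pairs → two planes through P
[-0.8556 0.5010 0.1384]·P = 0.0011;  [-0.8096 -0.4213 -0.1536]·P = -0.0072
det = 0.7660;  x = 0.0041+-0.0243z,  y = 0.0092+-0.3178z
sphere 1 gives Az²+Bz+C=0 with A=1.1016, B=0.1113, C=-0.1694;  B²−4AC=0.7586;  roots -0.4458, 0.3448;  negative root z = -0.4458
x = 0.0150, y = 0.1509

(0.0150, 0.1509, -0.4458)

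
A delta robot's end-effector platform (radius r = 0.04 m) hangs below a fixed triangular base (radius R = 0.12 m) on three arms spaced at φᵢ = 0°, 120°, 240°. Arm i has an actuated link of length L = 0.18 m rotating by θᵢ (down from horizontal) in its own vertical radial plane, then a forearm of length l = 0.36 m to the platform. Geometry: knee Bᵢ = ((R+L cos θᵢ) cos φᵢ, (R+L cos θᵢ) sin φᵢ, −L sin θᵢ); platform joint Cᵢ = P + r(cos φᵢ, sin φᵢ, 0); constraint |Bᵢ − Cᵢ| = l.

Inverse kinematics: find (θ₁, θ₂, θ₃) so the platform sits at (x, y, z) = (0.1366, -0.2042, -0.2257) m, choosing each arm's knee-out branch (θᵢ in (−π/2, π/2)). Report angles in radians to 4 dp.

φ1=0.0° → target in arm frame (0.1366, -0.2042)
  e−x'=-0.0566;  (l²−L²−(e−x')²−y'²−z²)/2L = 0.0038
  γ=atan2(-0.2257,-0.0566)=-1.8165;  ψ=arccos(0.0162)=1.5546;  θ1=γ+ψ≈-0.2619
rotate P by −φ2: (-0.2451, -0.0162, -0.2257)
  e−x'=0.3251;  (l²−L²−(e−x')²−y'²−z²)/2L = -0.1659
  √(A²+B²)=0.3958;  θ2 = -0.6068+2.0033 ≈ 1.3965
arm 3 (φ=240.0°): x'=0.1085, y'=0.2204
  e−x'=-0.0285;  (l²−L²−(e−x')²−y'²−z²)/2L = -0.0087
  √(A²+B²)=0.2275;  θ3 = -1.6966+1.6090 ≈ -0.0876

θ₁ = -0.2619, θ₂ = 1.3965, θ₃ = -0.0876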